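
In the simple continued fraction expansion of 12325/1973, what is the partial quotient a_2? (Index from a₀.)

12325 = 6·1973 + 487   →  a_0 = 6
1973 = 4·487 + 25   →  a_1 = 4
487 = 19·25 + 12   →  a_2 = 19

19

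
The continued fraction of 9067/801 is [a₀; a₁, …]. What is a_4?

3

9067 = 11·801 + 256   →  a_0 = 11
801 = 3·256 + 33   →  a_1 = 3
256 = 7·33 + 25   →  a_2 = 7
33 = 1·25 + 8   →  a_3 = 1
25 = 3·8 + 1   →  a_4 = 3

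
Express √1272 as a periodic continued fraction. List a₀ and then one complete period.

a₀ = ⌊√1272⌋ = 35.
With m₀=0, d₀=1 and mₖ₊₁ = dₖaₖ − mₖ, dₖ₊₁ = (n − mₖ₊₁²)/dₖ, aₖ₊₁ = ⌊(a₀+mₖ₊₁)/dₖ₊₁⌋:
  k=1: m=35, d=47, a=1
  k=2: m=12, d=24, a=1
  k=3: m=12, d=47, a=1
  k=4: m=35, d=1, a=70
d=1 and a=2a₀=70 at k=4, so the next step gives (m, d) = (35, 47) again — its k=1 value — and the period has length 4.

[35; 1, 1, 1, 70]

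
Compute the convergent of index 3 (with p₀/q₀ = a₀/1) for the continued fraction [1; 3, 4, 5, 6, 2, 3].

Using pₖ = aₖpₖ₋₁ + pₖ₋₂, qₖ = aₖqₖ₋₁ + qₖ₋₂ (with p₋₁=1, p₋₂=0, q₋₁=0, q₋₂=1):
  k=0: a=1, p=1, q=1
  k=1: a=3, p=4, q=3
  k=2: a=4, p=17, q=13
  k=3: a=5, p=89, q=68

89/68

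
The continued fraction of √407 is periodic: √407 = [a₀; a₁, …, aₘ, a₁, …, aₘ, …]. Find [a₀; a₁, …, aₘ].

a₀ = ⌊√407⌋ = 20.
With m₀=0, d₀=1 and mₖ₊₁ = dₖaₖ − mₖ, dₖ₊₁ = (n − mₖ₊₁²)/dₖ, aₖ₊₁ = ⌊(a₀+mₖ₊₁)/dₖ₊₁⌋:
  k=1: m=20, d=7, a=5
  k=2: m=15, d=26, a=1
  k=3: m=11, d=11, a=2
  k=4: m=11, d=26, a=1
  k=5: m=15, d=7, a=5
  k=6: m=20, d=1, a=40
d=1 and a=2a₀=40 at k=6, so the next step gives (m, d) = (20, 7) again — its k=1 value — and the period has length 6.

[20; 5, 1, 2, 1, 5, 40]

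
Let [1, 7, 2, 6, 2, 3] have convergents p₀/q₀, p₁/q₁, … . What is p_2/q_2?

17/15

Using pₖ = aₖpₖ₋₁ + pₖ₋₂, qₖ = aₖqₖ₋₁ + qₖ₋₂ (with p₋₁=1, p₋₂=0, q₋₁=0, q₋₂=1):
  k=0: a=1, p=1, q=1
  k=1: a=7, p=8, q=7
  k=2: a=2, p=17, q=15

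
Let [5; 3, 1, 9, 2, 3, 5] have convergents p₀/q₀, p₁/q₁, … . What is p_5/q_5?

Using pₖ = aₖpₖ₋₁ + pₖ₋₂, qₖ = aₖqₖ₋₁ + qₖ₋₂ (with p₋₁=1, p₋₂=0, q₋₁=0, q₋₂=1):
  k=0: a=5, p=5, q=1
  k=1: a=3, p=16, q=3
  k=2: a=1, p=21, q=4
  k=3: a=9, p=205, q=39
  k=4: a=2, p=431, q=82
  k=5: a=3, p=1498, q=285

1498/285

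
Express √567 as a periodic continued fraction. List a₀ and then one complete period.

a₀ = ⌊√567⌋ = 23.
With m₀=0, d₀=1 and mₖ₊₁ = dₖaₖ − mₖ, dₖ₊₁ = (n − mₖ₊₁²)/dₖ, aₖ₊₁ = ⌊(a₀+mₖ₊₁)/dₖ₊₁⌋:
  k=1: m=23, d=38, a=1
  k=2: m=15, d=9, a=4
  k=3: m=21, d=14, a=3
  k=4: m=21, d=9, a=4
  k=5: m=15, d=38, a=1
  k=6: m=23, d=1, a=46
d=1 and a=2a₀=46 at k=6, so the next step gives (m, d) = (23, 38) again — its k=1 value — and the period has length 6.

[23; 1, 4, 3, 4, 1, 46]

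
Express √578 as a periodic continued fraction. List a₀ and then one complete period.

a₀ = ⌊√578⌋ = 24.
With m₀=0, d₀=1 and mₖ₊₁ = dₖaₖ − mₖ, dₖ₊₁ = (n − mₖ₊₁²)/dₖ, aₖ₊₁ = ⌊(a₀+mₖ₊₁)/dₖ₊₁⌋:
  k=1: m=24, d=2, a=24
  k=2: m=24, d=1, a=48
d=1 and a=2a₀=48 at k=2, so the next step gives (m, d) = (24, 2) again — its k=1 value — and the period has length 2.

[24; 24, 48]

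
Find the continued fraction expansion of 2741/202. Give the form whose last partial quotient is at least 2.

[13; 1, 1, 3, 9, 3]

2741 = 13·202 + 115
202 = 1·115 + 87
115 = 1·87 + 28
87 = 3·28 + 3
28 = 9·3 + 1
3 = 3·1 + 0  (stop)
So 2741/202 = [13; 1, 1, 3, 9, 3].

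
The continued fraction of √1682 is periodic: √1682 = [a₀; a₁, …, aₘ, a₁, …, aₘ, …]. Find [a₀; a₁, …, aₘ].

[41; 82]

a₀ = ⌊√1682⌋ = 41.
With m₀=0, d₀=1 and mₖ₊₁ = dₖaₖ − mₖ, dₖ₊₁ = (n − mₖ₊₁²)/dₖ, aₖ₊₁ = ⌊(a₀+mₖ₊₁)/dₖ₊₁⌋:
  k=1: m=41, d=1, a=82
d=1 and a=2a₀=82 at k=1, so the next step gives (m, d) = (41, 1) again — its k=1 value — and the period has length 1.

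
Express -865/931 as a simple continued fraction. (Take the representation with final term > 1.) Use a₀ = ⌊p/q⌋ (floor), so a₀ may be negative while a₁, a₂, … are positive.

-865 = -1*931 + 66
931 = 14*66 + 7
66 = 9*7 + 3
7 = 2*3 + 1
3 = 3*1 + 0  (stop)
So -865/931 = [-1; 14, 9, 2, 3].

[-1; 14, 9, 2, 3]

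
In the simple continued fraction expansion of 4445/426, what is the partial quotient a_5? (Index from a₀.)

4445 = 10·426 + 185   →  a_0 = 10
426 = 2·185 + 56   →  a_1 = 2
185 = 3·56 + 17   →  a_2 = 3
56 = 3·17 + 5   →  a_3 = 3
17 = 3·5 + 2   →  a_4 = 3
5 = 2·2 + 1   →  a_5 = 2

2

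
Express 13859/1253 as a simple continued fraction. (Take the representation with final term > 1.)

13859 = 11×1253 + 76
1253 = 16×76 + 37
76 = 2×37 + 2
37 = 18×2 + 1
2 = 2×1 + 0  (stop)
So 13859/1253 = [11; 16, 2, 18, 2].

[11; 16, 2, 18, 2]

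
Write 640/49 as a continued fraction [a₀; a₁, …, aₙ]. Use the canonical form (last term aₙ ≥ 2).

640 = 13×49 + 3
49 = 16×3 + 1
3 = 3×1 + 0  (stop)
So 640/49 = [13; 16, 3].

[13; 16, 3]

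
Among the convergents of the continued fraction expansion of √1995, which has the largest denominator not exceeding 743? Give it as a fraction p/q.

√1995 = [44; 1, 1, 1, 88, …] (period length 4).
Convergents:
  p_0/q_0 = 44/1
  p_1/q_1 = 45/1
  p_2/q_2 = 89/2
  p_3/q_3 = 134/3
  p_4/q_4 = 11881/266
  p_5/q_5 = 12015/269
  p_6/q_6 = 23896/535
  p_7/q_7 = 35911/804
q_6 = 535 ≤ 743 < 804 = q_7, so the answer is 23896/535.

23896/535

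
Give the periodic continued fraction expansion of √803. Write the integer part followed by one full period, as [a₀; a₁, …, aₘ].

a₀ = ⌊√803⌋ = 28.
With m₀=0, d₀=1 and mₖ₊₁ = dₖaₖ − mₖ, dₖ₊₁ = (n − mₖ₊₁²)/dₖ, aₖ₊₁ = ⌊(a₀+mₖ₊₁)/dₖ₊₁⌋:
  k=1: m=28, d=19, a=2
  k=2: m=10, d=37, a=1
  k=3: m=27, d=2, a=27
  k=4: m=27, d=37, a=1
  k=5: m=10, d=19, a=2
  k=6: m=28, d=1, a=56
d=1 and a=2a₀=56 at k=6, so the next step gives (m, d) = (28, 19) again — its k=1 value — and the period has length 6.

[28; 2, 1, 27, 1, 2, 56]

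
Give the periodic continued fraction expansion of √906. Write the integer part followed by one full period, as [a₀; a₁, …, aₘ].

a₀ = ⌊√906⌋ = 30.
With m₀=0, d₀=1 and mₖ₊₁ = dₖaₖ − mₖ, dₖ₊₁ = (n − mₖ₊₁²)/dₖ, aₖ₊₁ = ⌊(a₀+mₖ₊₁)/dₖ₊₁⌋:
  k=1: m=30, d=6, a=10
  k=2: m=30, d=1, a=60
d=1 and a=2a₀=60 at k=2, so the next step gives (m, d) = (30, 6) again — its k=1 value — and the period has length 2.

[30; 10, 60]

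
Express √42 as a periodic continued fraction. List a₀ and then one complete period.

[6; 2, 12]

a₀ = ⌊√42⌋ = 6.
With m₀=0, d₀=1 and mₖ₊₁ = dₖaₖ − mₖ, dₖ₊₁ = (n − mₖ₊₁²)/dₖ, aₖ₊₁ = ⌊(a₀+mₖ₊₁)/dₖ₊₁⌋:
  k=1: m=6, d=6, a=2
  k=2: m=6, d=1, a=12
d=1 and a=2a₀=12 at k=2, so the next step gives (m, d) = (6, 6) again — its k=1 value — and the period has length 2.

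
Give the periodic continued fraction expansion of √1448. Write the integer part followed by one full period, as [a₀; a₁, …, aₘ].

[38; 19, 76]

a₀ = ⌊√1448⌋ = 38.
With m₀=0, d₀=1 and mₖ₊₁ = dₖaₖ − mₖ, dₖ₊₁ = (n − mₖ₊₁²)/dₖ, aₖ₊₁ = ⌊(a₀+mₖ₊₁)/dₖ₊₁⌋:
  k=1: m=38, d=4, a=19
  k=2: m=38, d=1, a=76
d=1 and a=2a₀=76 at k=2, so the next step gives (m, d) = (38, 4) again — its k=1 value — and the period has length 2.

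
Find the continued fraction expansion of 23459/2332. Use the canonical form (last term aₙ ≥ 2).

23459 = 10·2332 + 139
2332 = 16·139 + 108
139 = 1·108 + 31
108 = 3·31 + 15
31 = 2·15 + 1
15 = 15·1 + 0  (stop)
So 23459/2332 = [10; 16, 1, 3, 2, 15].

[10; 16, 1, 3, 2, 15]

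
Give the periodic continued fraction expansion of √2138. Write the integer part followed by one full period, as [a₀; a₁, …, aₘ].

a₀ = ⌊√2138⌋ = 46.
With m₀=0, d₀=1 and mₖ₊₁ = dₖaₖ − mₖ, dₖ₊₁ = (n − mₖ₊₁²)/dₖ, aₖ₊₁ = ⌊(a₀+mₖ₊₁)/dₖ₊₁⌋:
  k=1: m=46, d=22, a=4
  k=2: m=42, d=17, a=5
  k=3: m=43, d=17, a=5
  k=4: m=42, d=22, a=4
  k=5: m=46, d=1, a=92
d=1 and a=2a₀=92 at k=5, so the next step gives (m, d) = (46, 22) again — its k=1 value — and the period has length 5.

[46; 4, 5, 5, 4, 92]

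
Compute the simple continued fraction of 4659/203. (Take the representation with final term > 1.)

4659 = 22×203 + 193
203 = 1×193 + 10
193 = 19×10 + 3
10 = 3×3 + 1
3 = 3×1 + 0  (stop)
So 4659/203 = [22; 1, 19, 3, 3].

[22; 1, 19, 3, 3]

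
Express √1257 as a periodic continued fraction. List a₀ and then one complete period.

[35; 2, 4, 1, 22, 1, 4, 2, 70]

a₀ = ⌊√1257⌋ = 35.
With m₀=0, d₀=1 and mₖ₊₁ = dₖaₖ − mₖ, dₖ₊₁ = (n − mₖ₊₁²)/dₖ, aₖ₊₁ = ⌊(a₀+mₖ₊₁)/dₖ₊₁⌋:
  k=1: m=35, d=32, a=2
  k=2: m=29, d=13, a=4
  k=3: m=23, d=56, a=1
  k=4: m=33, d=3, a=22
  k=5: m=33, d=56, a=1
  k=6: m=23, d=13, a=4
  k=7: m=29, d=32, a=2
  k=8: m=35, d=1, a=70
d=1 and a=2a₀=70 at k=8, so the next step gives (m, d) = (35, 32) again — its k=1 value — and the period has length 8.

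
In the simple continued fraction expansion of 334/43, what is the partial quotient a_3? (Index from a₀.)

3

334 = 7·43 + 33   →  a_0 = 7
43 = 1·33 + 10   →  a_1 = 1
33 = 3·10 + 3   →  a_2 = 3
10 = 3·3 + 1   →  a_3 = 3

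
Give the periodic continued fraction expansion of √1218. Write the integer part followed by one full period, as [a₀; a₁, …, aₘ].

a₀ = ⌊√1218⌋ = 34.
With m₀=0, d₀=1 and mₖ₊₁ = dₖaₖ − mₖ, dₖ₊₁ = (n − mₖ₊₁²)/dₖ, aₖ₊₁ = ⌊(a₀+mₖ₊₁)/dₖ₊₁⌋:
  k=1: m=34, d=62, a=1
  k=2: m=28, d=7, a=8
  k=3: m=28, d=62, a=1
  k=4: m=34, d=1, a=68
d=1 and a=2a₀=68 at k=4, so the next step gives (m, d) = (34, 62) again — its k=1 value — and the period has length 4.

[34; 1, 8, 1, 68]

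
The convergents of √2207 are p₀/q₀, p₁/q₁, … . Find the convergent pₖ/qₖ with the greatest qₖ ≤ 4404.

√2207 = [46; 1, 45, 1, 92, …] (period length 4).
Convergents:
  p_0/q_0 = 46/1
  p_1/q_1 = 47/1
  p_2/q_2 = 2161/46
  p_3/q_3 = 2208/47
  p_4/q_4 = 205297/4370
  p_5/q_5 = 207505/4417
q_4 = 4370 ≤ 4404 < 4417 = q_5, so the answer is 205297/4370.

205297/4370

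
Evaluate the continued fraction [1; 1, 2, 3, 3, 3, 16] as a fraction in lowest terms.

Using pₖ = aₖpₖ₋₁ + pₖ₋₂ and qₖ = aₖqₖ₋₁ + qₖ₋₂:
  k=0: a=1, p=1, q=1
  k=1: a=1, p=2, q=1
  k=2: a=2, p=5, q=3
  k=3: a=3, p=17, q=10
  k=4: a=3, p=56, q=33
  k=5: a=3, p=185, q=109
  k=6: a=16, p=3016, q=1777

3016/1777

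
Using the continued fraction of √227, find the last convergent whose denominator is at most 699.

√227 = [15; 15, 30, …] (period length 2).
Convergents:
  p_0/q_0 = 15/1
  p_1/q_1 = 226/15
  p_2/q_2 = 6795/451
  p_3/q_3 = 102151/6780
q_2 = 451 ≤ 699 < 6780 = q_3, so the answer is 6795/451.

6795/451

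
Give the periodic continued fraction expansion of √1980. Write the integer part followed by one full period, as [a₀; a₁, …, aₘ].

[44; 2, 88]

a₀ = ⌊√1980⌋ = 44.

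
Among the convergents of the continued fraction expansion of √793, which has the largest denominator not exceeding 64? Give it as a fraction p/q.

704/25

√793 = [28; 6, 4, 6, 56, …] (period length 4).
Convergents:
  p_0/q_0 = 28/1
  p_1/q_1 = 169/6
  p_2/q_2 = 704/25
  p_3/q_3 = 4393/156
q_2 = 25 ≤ 64 < 156 = q_3, so the answer is 704/25.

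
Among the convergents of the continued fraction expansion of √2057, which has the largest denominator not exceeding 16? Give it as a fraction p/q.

√2057 = [45; 2, 1, 4, 1, 2, 90, …] (period length 6).
Convergents:
  p_0/q_0 = 45/1
  p_1/q_1 = 91/2
  p_2/q_2 = 136/3
  p_3/q_3 = 635/14
  p_4/q_4 = 771/17
q_3 = 14 ≤ 16 < 17 = q_4, so the answer is 635/14.

635/14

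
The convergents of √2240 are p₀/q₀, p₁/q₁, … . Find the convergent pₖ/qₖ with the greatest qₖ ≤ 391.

10081/213

√2240 = [47; 3, 23, 3, 94, …] (period length 4).
Convergents:
  p_0/q_0 = 47/1
  p_1/q_1 = 142/3
  p_2/q_2 = 3313/70
  p_3/q_3 = 10081/213
  p_4/q_4 = 950927/20092
q_3 = 213 ≤ 391 < 20092 = q_4, so the answer is 10081/213.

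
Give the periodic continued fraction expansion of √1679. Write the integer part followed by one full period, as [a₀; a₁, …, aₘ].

[40; 1, 39, 1, 80]

a₀ = ⌊√1679⌋ = 40.
With m₀=0, d₀=1 and mₖ₊₁ = dₖaₖ − mₖ, dₖ₊₁ = (n − mₖ₊₁²)/dₖ, aₖ₊₁ = ⌊(a₀+mₖ₊₁)/dₖ₊₁⌋:
  k=1: m=40, d=79, a=1
  k=2: m=39, d=2, a=39
  k=3: m=39, d=79, a=1
  k=4: m=40, d=1, a=80
d=1 and a=2a₀=80 at k=4, so the next step gives (m, d) = (40, 79) again — its k=1 value — and the period has length 4.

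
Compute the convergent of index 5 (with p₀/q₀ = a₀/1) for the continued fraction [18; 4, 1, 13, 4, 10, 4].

52406/2879

Using pₖ = aₖpₖ₋₁ + pₖ₋₂, qₖ = aₖqₖ₋₁ + qₖ₋₂ (with p₋₁=1, p₋₂=0, q₋₁=0, q₋₂=1):
  k=0: a=18, p=18, q=1
  k=1: a=4, p=73, q=4
  k=2: a=1, p=91, q=5
  k=3: a=13, p=1256, q=69
  k=4: a=4, p=5115, q=281
  k=5: a=10, p=52406, q=2879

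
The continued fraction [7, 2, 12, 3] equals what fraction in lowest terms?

Fold from the inside: start with 3/1.
  12 + 1/3 = 37/3
  2 + 3/37 = 77/37
  7 + 37/77 = 576/77

576/77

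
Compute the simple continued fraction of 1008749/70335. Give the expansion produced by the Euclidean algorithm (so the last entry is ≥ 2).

[14; 2, 1, 12, 16, 3, 3, 11]

1008749 = 14*70335 + 24059
70335 = 2*24059 + 22217
24059 = 1*22217 + 1842
22217 = 12*1842 + 113
1842 = 16*113 + 34
113 = 3*34 + 11
34 = 3*11 + 1
11 = 11*1 + 0  (stop)
So 1008749/70335 = [14; 2, 1, 12, 16, 3, 3, 11].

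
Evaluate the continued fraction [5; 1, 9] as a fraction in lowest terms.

59/10

Fold from the inside: start with 9/1.
  1 + 1/9 = 10/9
  5 + 9/10 = 59/10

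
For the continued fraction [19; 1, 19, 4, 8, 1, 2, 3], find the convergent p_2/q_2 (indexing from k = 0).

399/20

Using pₖ = aₖpₖ₋₁ + pₖ₋₂, qₖ = aₖqₖ₋₁ + qₖ₋₂ (with p₋₁=1, p₋₂=0, q₋₁=0, q₋₂=1):
  k=0: a=19, p=19, q=1
  k=1: a=1, p=20, q=1
  k=2: a=19, p=399, q=20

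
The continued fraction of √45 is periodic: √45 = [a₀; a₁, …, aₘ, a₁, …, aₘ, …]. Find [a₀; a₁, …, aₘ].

a₀ = ⌊√45⌋ = 6.
With m₀=0, d₀=1 and mₖ₊₁ = dₖaₖ − mₖ, dₖ₊₁ = (n − mₖ₊₁²)/dₖ, aₖ₊₁ = ⌊(a₀+mₖ₊₁)/dₖ₊₁⌋:
  k=1: m=6, d=9, a=1
  k=2: m=3, d=4, a=2
  k=3: m=5, d=5, a=2
  k=4: m=5, d=4, a=2
  k=5: m=3, d=9, a=1
  k=6: m=6, d=1, a=12
d=1 and a=2a₀=12 at k=6, so the next step gives (m, d) = (6, 9) again — its k=1 value — and the period has length 6.

[6; 1, 2, 2, 2, 1, 12]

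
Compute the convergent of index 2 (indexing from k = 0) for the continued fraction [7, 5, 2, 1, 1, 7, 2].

79/11

Using pₖ = aₖpₖ₋₁ + pₖ₋₂, qₖ = aₖqₖ₋₁ + qₖ₋₂ (with p₋₁=1, p₋₂=0, q₋₁=0, q₋₂=1):
  k=0: a=7, p=7, q=1
  k=1: a=5, p=36, q=5
  k=2: a=2, p=79, q=11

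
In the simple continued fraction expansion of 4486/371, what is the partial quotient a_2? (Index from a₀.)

4486 = 12·371 + 34   →  a_0 = 12
371 = 10·34 + 31   →  a_1 = 10
34 = 1·31 + 3   →  a_2 = 1

1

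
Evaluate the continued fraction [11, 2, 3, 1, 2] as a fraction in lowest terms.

Using pₖ = aₖpₖ₋₁ + pₖ₋₂ and qₖ = aₖqₖ₋₁ + qₖ₋₂:
  k=0: a=11, p=11, q=1
  k=1: a=2, p=23, q=2
  k=2: a=3, p=80, q=7
  k=3: a=1, p=103, q=9
  k=4: a=2, p=286, q=25

286/25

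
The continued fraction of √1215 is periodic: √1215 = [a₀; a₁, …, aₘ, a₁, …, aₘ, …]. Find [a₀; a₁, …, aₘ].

a₀ = ⌊√1215⌋ = 34.
With m₀=0, d₀=1 and mₖ₊₁ = dₖaₖ − mₖ, dₖ₊₁ = (n − mₖ₊₁²)/dₖ, aₖ₊₁ = ⌊(a₀+mₖ₊₁)/dₖ₊₁⌋:
  k=1: m=34, d=59, a=1
  k=2: m=25, d=10, a=5
  k=3: m=25, d=59, a=1
  k=4: m=34, d=1, a=68
d=1 and a=2a₀=68 at k=4, so the next step gives (m, d) = (34, 59) again — its k=1 value — and the period has length 4.

[34; 1, 5, 1, 68]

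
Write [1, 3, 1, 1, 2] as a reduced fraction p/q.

Using pₖ = aₖpₖ₋₁ + pₖ₋₂ and qₖ = aₖqₖ₋₁ + qₖ₋₂:
  k=0: a=1, p=1, q=1
  k=1: a=3, p=4, q=3
  k=2: a=1, p=5, q=4
  k=3: a=1, p=9, q=7
  k=4: a=2, p=23, q=18

23/18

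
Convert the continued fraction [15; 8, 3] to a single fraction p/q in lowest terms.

Using pₖ = aₖpₖ₋₁ + pₖ₋₂ and qₖ = aₖqₖ₋₁ + qₖ₋₂:
  k=0: a=15, p=15, q=1
  k=1: a=8, p=121, q=8
  k=2: a=3, p=378, q=25

378/25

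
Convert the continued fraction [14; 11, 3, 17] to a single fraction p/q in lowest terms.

8298/589

Using pₖ = aₖpₖ₋₁ + pₖ₋₂ and qₖ = aₖqₖ₋₁ + qₖ₋₂:
  k=0: a=14, p=14, q=1
  k=1: a=11, p=155, q=11
  k=2: a=3, p=479, q=34
  k=3: a=17, p=8298, q=589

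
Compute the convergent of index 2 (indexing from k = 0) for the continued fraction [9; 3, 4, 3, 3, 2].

121/13

Using pₖ = aₖpₖ₋₁ + pₖ₋₂, qₖ = aₖqₖ₋₁ + qₖ₋₂ (with p₋₁=1, p₋₂=0, q₋₁=0, q₋₂=1):
  k=0: a=9, p=9, q=1
  k=1: a=3, p=28, q=3
  k=2: a=4, p=121, q=13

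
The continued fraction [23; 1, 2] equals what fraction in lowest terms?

71/3

Using pₖ = aₖpₖ₋₁ + pₖ₋₂ and qₖ = aₖqₖ₋₁ + qₖ₋₂:
  k=0: a=23, p=23, q=1
  k=1: a=1, p=24, q=1
  k=2: a=2, p=71, q=3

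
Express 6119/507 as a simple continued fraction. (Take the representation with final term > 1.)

6119 = 12×507 + 35
507 = 14×35 + 17
35 = 2×17 + 1
17 = 17×1 + 0  (stop)
So 6119/507 = [12; 14, 2, 17].

[12; 14, 2, 17]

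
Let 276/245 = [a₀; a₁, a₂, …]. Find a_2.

1

276 = 1·245 + 31   →  a_0 = 1
245 = 7·31 + 28   →  a_1 = 7
31 = 1·28 + 3   →  a_2 = 1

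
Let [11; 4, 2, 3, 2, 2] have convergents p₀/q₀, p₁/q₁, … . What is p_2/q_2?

Using pₖ = aₖpₖ₋₁ + pₖ₋₂, qₖ = aₖqₖ₋₁ + qₖ₋₂ (with p₋₁=1, p₋₂=0, q₋₁=0, q₋₂=1):
  k=0: a=11, p=11, q=1
  k=1: a=4, p=45, q=4
  k=2: a=2, p=101, q=9

101/9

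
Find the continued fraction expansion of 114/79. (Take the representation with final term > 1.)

114 = 1*79 + 35
79 = 2*35 + 9
35 = 3*9 + 8
9 = 1*8 + 1
8 = 8*1 + 0  (stop)
So 114/79 = [1; 2, 3, 1, 8].

[1; 2, 3, 1, 8]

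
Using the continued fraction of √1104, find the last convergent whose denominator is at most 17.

299/9

√1104 = [33; 4, 2, 2, 2, 4, 66, …] (period length 6).
Convergents:
  p_0/q_0 = 33/1
  p_1/q_1 = 133/4
  p_2/q_2 = 299/9
  p_3/q_3 = 731/22
q_2 = 9 ≤ 17 < 22 = q_3, so the answer is 299/9.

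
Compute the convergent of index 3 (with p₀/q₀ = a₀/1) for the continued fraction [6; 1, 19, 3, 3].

424/61

Using pₖ = aₖpₖ₋₁ + pₖ₋₂, qₖ = aₖqₖ₋₁ + qₖ₋₂ (with p₋₁=1, p₋₂=0, q₋₁=0, q₋₂=1):
  k=0: a=6, p=6, q=1
  k=1: a=1, p=7, q=1
  k=2: a=19, p=139, q=20
  k=3: a=3, p=424, q=61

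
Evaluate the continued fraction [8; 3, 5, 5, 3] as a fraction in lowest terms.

2203/265

Using pₖ = aₖpₖ₋₁ + pₖ₋₂ and qₖ = aₖqₖ₋₁ + qₖ₋₂:
  k=0: a=8, p=8, q=1
  k=1: a=3, p=25, q=3
  k=2: a=5, p=133, q=16
  k=3: a=5, p=690, q=83
  k=4: a=3, p=2203, q=265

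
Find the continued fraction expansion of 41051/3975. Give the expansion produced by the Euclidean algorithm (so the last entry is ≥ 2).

41051 = 10*3975 + 1301
3975 = 3*1301 + 72
1301 = 18*72 + 5
72 = 14*5 + 2
5 = 2*2 + 1
2 = 2*1 + 0  (stop)
So 41051/3975 = [10; 3, 18, 14, 2, 2].

[10; 3, 18, 14, 2, 2]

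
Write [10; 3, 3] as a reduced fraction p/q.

103/10

Fold from the inside: start with 3/1.
  3 + 1/3 = 10/3
  10 + 3/10 = 103/10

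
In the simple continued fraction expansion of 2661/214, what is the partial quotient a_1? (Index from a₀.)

2

2661 = 12·214 + 93   →  a_0 = 12
214 = 2·93 + 28   →  a_1 = 2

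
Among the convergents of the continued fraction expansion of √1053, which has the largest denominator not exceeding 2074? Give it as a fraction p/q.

√1053 = [32; 2, 4, 2, 64, …] (period length 4).
Convergents:
  p_0/q_0 = 32/1
  p_1/q_1 = 65/2
  p_2/q_2 = 292/9
  p_3/q_3 = 649/20
  p_4/q_4 = 41828/1289
  p_5/q_5 = 84305/2598
q_4 = 1289 ≤ 2074 < 2598 = q_5, so the answer is 41828/1289.

41828/1289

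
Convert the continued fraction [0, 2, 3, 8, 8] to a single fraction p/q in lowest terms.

Fold from the inside: start with 8/1.
  8 + 1/8 = 65/8
  3 + 8/65 = 203/65
  2 + 65/203 = 471/203
  0 + 203/471 = 203/471

203/471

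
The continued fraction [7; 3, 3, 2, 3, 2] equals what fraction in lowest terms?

1322/181

Fold from the inside: start with 2/1.
  3 + 1/2 = 7/2
  2 + 2/7 = 16/7
  3 + 7/16 = 55/16
  3 + 16/55 = 181/55
  7 + 55/181 = 1322/181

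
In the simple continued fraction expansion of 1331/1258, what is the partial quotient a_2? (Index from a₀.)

4

1331 = 1·1258 + 73   →  a_0 = 1
1258 = 17·73 + 17   →  a_1 = 17
73 = 4·17 + 5   →  a_2 = 4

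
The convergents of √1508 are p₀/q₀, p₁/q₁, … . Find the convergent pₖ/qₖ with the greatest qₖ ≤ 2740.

√1508 = [38; 1, 4, 1, 76, …] (period length 4).
Convergents:
  p_0/q_0 = 38/1
  p_1/q_1 = 39/1
  p_2/q_2 = 194/5
  p_3/q_3 = 233/6
  p_4/q_4 = 17902/461
  p_5/q_5 = 18135/467
  p_6/q_6 = 90442/2329
  p_7/q_7 = 108577/2796
q_6 = 2329 ≤ 2740 < 2796 = q_7, so the answer is 90442/2329.

90442/2329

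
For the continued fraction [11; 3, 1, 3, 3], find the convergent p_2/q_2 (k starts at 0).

Using pₖ = aₖpₖ₋₁ + pₖ₋₂, qₖ = aₖqₖ₋₁ + qₖ₋₂ (with p₋₁=1, p₋₂=0, q₋₁=0, q₋₂=1):
  k=0: a=11, p=11, q=1
  k=1: a=3, p=34, q=3
  k=2: a=1, p=45, q=4

45/4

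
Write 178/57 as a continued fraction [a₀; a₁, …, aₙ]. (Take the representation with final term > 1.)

[3; 8, 7]

178 = 3×57 + 7
57 = 8×7 + 1
7 = 7×1 + 0  (stop)
So 178/57 = [3; 8, 7].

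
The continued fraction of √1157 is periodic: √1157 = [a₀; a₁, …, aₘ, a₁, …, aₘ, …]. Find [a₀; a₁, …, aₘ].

a₀ = ⌊√1157⌋ = 34.

[34; 68]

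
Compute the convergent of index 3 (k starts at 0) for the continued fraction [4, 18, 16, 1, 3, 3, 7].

1245/307

Using pₖ = aₖpₖ₋₁ + pₖ₋₂, qₖ = aₖqₖ₋₁ + qₖ₋₂ (with p₋₁=1, p₋₂=0, q₋₁=0, q₋₂=1):
  k=0: a=4, p=4, q=1
  k=1: a=18, p=73, q=18
  k=2: a=16, p=1172, q=289
  k=3: a=1, p=1245, q=307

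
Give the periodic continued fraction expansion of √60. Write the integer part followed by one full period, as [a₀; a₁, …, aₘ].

[7; 1, 2, 1, 14]

a₀ = ⌊√60⌋ = 7.
With m₀=0, d₀=1 and mₖ₊₁ = dₖaₖ − mₖ, dₖ₊₁ = (n − mₖ₊₁²)/dₖ, aₖ₊₁ = ⌊(a₀+mₖ₊₁)/dₖ₊₁⌋:
  k=1: m=7, d=11, a=1
  k=2: m=4, d=4, a=2
  k=3: m=4, d=11, a=1
  k=4: m=7, d=1, a=14
d=1 and a=2a₀=14 at k=4, so the next step gives (m, d) = (7, 11) again — its k=1 value — and the period has length 4.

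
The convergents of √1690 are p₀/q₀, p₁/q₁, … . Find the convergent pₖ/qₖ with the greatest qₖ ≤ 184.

3001/73

√1690 = [41; 9, 8, 9, 82, …] (period length 4).
Convergents:
  p_0/q_0 = 41/1
  p_1/q_1 = 370/9
  p_2/q_2 = 3001/73
  p_3/q_3 = 27379/666
q_2 = 73 ≤ 184 < 666 = q_3, so the answer is 3001/73.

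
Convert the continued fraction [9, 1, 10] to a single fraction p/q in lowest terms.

109/11

Fold from the inside: start with 10/1.
  1 + 1/10 = 11/10
  9 + 10/11 = 109/11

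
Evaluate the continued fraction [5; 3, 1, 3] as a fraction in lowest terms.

Fold from the inside: start with 3/1.
  1 + 1/3 = 4/3
  3 + 3/4 = 15/4
  5 + 4/15 = 79/15

79/15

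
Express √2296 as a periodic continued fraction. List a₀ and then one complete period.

a₀ = ⌊√2296⌋ = 47.

[47; 1, 10, 1, 94]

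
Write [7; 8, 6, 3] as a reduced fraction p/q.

1104/155

Fold from the inside: start with 3/1.
  6 + 1/3 = 19/3
  8 + 3/19 = 155/19
  7 + 19/155 = 1104/155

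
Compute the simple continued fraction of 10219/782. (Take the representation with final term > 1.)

10219 = 13×782 + 53
782 = 14×53 + 40
53 = 1×40 + 13
40 = 3×13 + 1
13 = 13×1 + 0  (stop)
So 10219/782 = [13; 14, 1, 3, 13].

[13; 14, 1, 3, 13]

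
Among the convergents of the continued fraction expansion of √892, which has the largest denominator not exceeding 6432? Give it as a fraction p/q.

100351/3360

√892 = [29; 1, 6, 2, 14, 2, 6, 1, 58, …] (period length 8).
Convergents:
  p_0/q_0 = 29/1
  p_1/q_1 = 30/1
  p_2/q_2 = 209/7
  p_3/q_3 = 448/15
  p_4/q_4 = 6481/217
  p_5/q_5 = 13410/449
  p_6/q_6 = 86941/2911
  p_7/q_7 = 100351/3360
  p_8/q_8 = 5907299/197791
q_7 = 3360 ≤ 6432 < 197791 = q_8, so the answer is 100351/3360.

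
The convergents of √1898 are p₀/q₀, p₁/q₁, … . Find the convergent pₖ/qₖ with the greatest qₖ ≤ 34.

√1898 = [43; 1, 1, 3, 3, 1, 1, 86, …] (period length 7).
Convergents:
  p_0/q_0 = 43/1
  p_1/q_1 = 44/1
  p_2/q_2 = 87/2
  p_3/q_3 = 305/7
  p_4/q_4 = 1002/23
  p_5/q_5 = 1307/30
  p_6/q_6 = 2309/53
q_5 = 30 ≤ 34 < 53 = q_6, so the answer is 1307/30.

1307/30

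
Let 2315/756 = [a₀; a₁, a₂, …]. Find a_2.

11

2315 = 3·756 + 47   →  a_0 = 3
756 = 16·47 + 4   →  a_1 = 16
47 = 11·4 + 3   →  a_2 = 11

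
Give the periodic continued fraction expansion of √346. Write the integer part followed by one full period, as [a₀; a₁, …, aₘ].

[18; 1, 1, 1, 1, 36]

a₀ = ⌊√346⌋ = 18.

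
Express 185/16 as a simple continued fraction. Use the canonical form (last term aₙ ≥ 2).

185 = 11×16 + 9
16 = 1×9 + 7
9 = 1×7 + 2
7 = 3×2 + 1
2 = 2×1 + 0  (stop)
So 185/16 = [11; 1, 1, 3, 2].

[11; 1, 1, 3, 2]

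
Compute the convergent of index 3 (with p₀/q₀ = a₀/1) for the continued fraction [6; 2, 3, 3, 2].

Using pₖ = aₖpₖ₋₁ + pₖ₋₂, qₖ = aₖqₖ₋₁ + qₖ₋₂ (with p₋₁=1, p₋₂=0, q₋₁=0, q₋₂=1):
  k=0: a=6, p=6, q=1
  k=1: a=2, p=13, q=2
  k=2: a=3, p=45, q=7
  k=3: a=3, p=148, q=23

148/23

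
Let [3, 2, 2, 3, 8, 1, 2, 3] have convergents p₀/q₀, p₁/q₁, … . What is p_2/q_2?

17/5

Using pₖ = aₖpₖ₋₁ + pₖ₋₂, qₖ = aₖqₖ₋₁ + qₖ₋₂ (with p₋₁=1, p₋₂=0, q₋₁=0, q₋₂=1):
  k=0: a=3, p=3, q=1
  k=1: a=2, p=7, q=2
  k=2: a=2, p=17, q=5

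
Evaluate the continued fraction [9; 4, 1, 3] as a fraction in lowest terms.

Using pₖ = aₖpₖ₋₁ + pₖ₋₂ and qₖ = aₖqₖ₋₁ + qₖ₋₂:
  k=0: a=9, p=9, q=1
  k=1: a=4, p=37, q=4
  k=2: a=1, p=46, q=5
  k=3: a=3, p=175, q=19

175/19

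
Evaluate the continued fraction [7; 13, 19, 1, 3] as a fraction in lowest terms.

Using pₖ = aₖpₖ₋₁ + pₖ₋₂ and qₖ = aₖqₖ₋₁ + qₖ₋₂:
  k=0: a=7, p=7, q=1
  k=1: a=13, p=92, q=13
  k=2: a=19, p=1755, q=248
  k=3: a=1, p=1847, q=261
  k=4: a=3, p=7296, q=1031

7296/1031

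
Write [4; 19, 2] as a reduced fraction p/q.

158/39

Using pₖ = aₖpₖ₋₁ + pₖ₋₂ and qₖ = aₖqₖ₋₁ + qₖ₋₂:
  k=0: a=4, p=4, q=1
  k=1: a=19, p=77, q=19
  k=2: a=2, p=158, q=39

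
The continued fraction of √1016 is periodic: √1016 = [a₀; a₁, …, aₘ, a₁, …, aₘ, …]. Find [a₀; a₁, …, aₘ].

[31; 1, 6, 1, 62]

a₀ = ⌊√1016⌋ = 31.
With m₀=0, d₀=1 and mₖ₊₁ = dₖaₖ − mₖ, dₖ₊₁ = (n − mₖ₊₁²)/dₖ, aₖ₊₁ = ⌊(a₀+mₖ₊₁)/dₖ₊₁⌋:
  k=1: m=31, d=55, a=1
  k=2: m=24, d=8, a=6
  k=3: m=24, d=55, a=1
  k=4: m=31, d=1, a=62
d=1 and a=2a₀=62 at k=4, so the next step gives (m, d) = (31, 55) again — its k=1 value — and the period has length 4.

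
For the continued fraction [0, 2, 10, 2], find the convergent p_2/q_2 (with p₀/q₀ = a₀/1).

10/21

Using pₖ = aₖpₖ₋₁ + pₖ₋₂, qₖ = aₖqₖ₋₁ + qₖ₋₂ (with p₋₁=1, p₋₂=0, q₋₁=0, q₋₂=1):
  k=0: a=0, p=0, q=1
  k=1: a=2, p=1, q=2
  k=2: a=10, p=10, q=21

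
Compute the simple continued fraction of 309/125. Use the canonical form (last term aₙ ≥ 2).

[2; 2, 8, 2, 3]

309 = 2*125 + 59
125 = 2*59 + 7
59 = 8*7 + 3
7 = 2*3 + 1
3 = 3*1 + 0  (stop)
So 309/125 = [2; 2, 8, 2, 3].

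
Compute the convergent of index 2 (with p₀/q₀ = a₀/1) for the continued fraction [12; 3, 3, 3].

123/10

Using pₖ = aₖpₖ₋₁ + pₖ₋₂, qₖ = aₖqₖ₋₁ + qₖ₋₂ (with p₋₁=1, p₋₂=0, q₋₁=0, q₋₂=1):
  k=0: a=12, p=12, q=1
  k=1: a=3, p=37, q=3
  k=2: a=3, p=123, q=10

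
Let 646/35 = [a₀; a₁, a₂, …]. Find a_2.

5

646 = 18·35 + 16   →  a_0 = 18
35 = 2·16 + 3   →  a_1 = 2
16 = 5·3 + 1   →  a_2 = 5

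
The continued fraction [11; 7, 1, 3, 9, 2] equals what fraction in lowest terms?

Fold from the inside: start with 2/1.
  9 + 1/2 = 19/2
  3 + 2/19 = 59/19
  1 + 19/59 = 78/59
  7 + 59/78 = 605/78
  11 + 78/605 = 6733/605

6733/605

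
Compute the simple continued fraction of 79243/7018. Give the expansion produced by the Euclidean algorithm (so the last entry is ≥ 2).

[11; 3, 2, 3, 6, 15, 3]

79243 = 11*7018 + 2045
7018 = 3*2045 + 883
2045 = 2*883 + 279
883 = 3*279 + 46
279 = 6*46 + 3
46 = 15*3 + 1
3 = 3*1 + 0  (stop)
So 79243/7018 = [11; 3, 2, 3, 6, 15, 3].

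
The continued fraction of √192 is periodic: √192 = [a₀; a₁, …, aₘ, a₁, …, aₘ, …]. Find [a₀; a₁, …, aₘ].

[13; 1, 5, 1, 26]

a₀ = ⌊√192⌋ = 13.
With m₀=0, d₀=1 and mₖ₊₁ = dₖaₖ − mₖ, dₖ₊₁ = (n − mₖ₊₁²)/dₖ, aₖ₊₁ = ⌊(a₀+mₖ₊₁)/dₖ₊₁⌋:
  k=1: m=13, d=23, a=1
  k=2: m=10, d=4, a=5
  k=3: m=10, d=23, a=1
  k=4: m=13, d=1, a=26
d=1 and a=2a₀=26 at k=4, so the next step gives (m, d) = (13, 23) again — its k=1 value — and the period has length 4.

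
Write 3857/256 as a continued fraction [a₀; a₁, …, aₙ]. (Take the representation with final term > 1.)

3857 = 15·256 + 17
256 = 15·17 + 1
17 = 17·1 + 0  (stop)
So 3857/256 = [15; 15, 17].

[15; 15, 17]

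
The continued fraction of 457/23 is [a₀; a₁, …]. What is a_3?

1

457 = 19·23 + 20   →  a_0 = 19
23 = 1·20 + 3   →  a_1 = 1
20 = 6·3 + 2   →  a_2 = 6
3 = 1·2 + 1   →  a_3 = 1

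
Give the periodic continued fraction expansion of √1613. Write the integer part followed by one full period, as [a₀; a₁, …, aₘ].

[40; 6, 6, 80]

a₀ = ⌊√1613⌋ = 40.
With m₀=0, d₀=1 and mₖ₊₁ = dₖaₖ − mₖ, dₖ₊₁ = (n − mₖ₊₁²)/dₖ, aₖ₊₁ = ⌊(a₀+mₖ₊₁)/dₖ₊₁⌋:
  k=1: m=40, d=13, a=6
  k=2: m=38, d=13, a=6
  k=3: m=40, d=1, a=80
d=1 and a=2a₀=80 at k=3, so the next step gives (m, d) = (40, 13) again — its k=1 value — and the period has length 3.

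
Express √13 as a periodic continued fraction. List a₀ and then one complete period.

[3; 1, 1, 1, 1, 6]

a₀ = ⌊√13⌋ = 3.
With m₀=0, d₀=1 and mₖ₊₁ = dₖaₖ − mₖ, dₖ₊₁ = (n − mₖ₊₁²)/dₖ, aₖ₊₁ = ⌊(a₀+mₖ₊₁)/dₖ₊₁⌋:
  k=1: m=3, d=4, a=1
  k=2: m=1, d=3, a=1
  k=3: m=2, d=3, a=1
  k=4: m=1, d=4, a=1
  k=5: m=3, d=1, a=6
d=1 and a=2a₀=6 at k=5, so the next step gives (m, d) = (3, 4) again — its k=1 value — and the period has length 5.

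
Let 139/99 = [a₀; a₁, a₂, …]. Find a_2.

2

139 = 1·99 + 40   →  a_0 = 1
99 = 2·40 + 19   →  a_1 = 2
40 = 2·19 + 2   →  a_2 = 2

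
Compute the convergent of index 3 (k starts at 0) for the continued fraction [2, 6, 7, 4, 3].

385/178

Using pₖ = aₖpₖ₋₁ + pₖ₋₂, qₖ = aₖqₖ₋₁ + qₖ₋₂ (with p₋₁=1, p₋₂=0, q₋₁=0, q₋₂=1):
  k=0: a=2, p=2, q=1
  k=1: a=6, p=13, q=6
  k=2: a=7, p=93, q=43
  k=3: a=4, p=385, q=178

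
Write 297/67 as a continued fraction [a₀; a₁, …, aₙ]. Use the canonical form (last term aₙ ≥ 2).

[4; 2, 3, 4, 2]

297 = 4·67 + 29
67 = 2·29 + 9
29 = 3·9 + 2
9 = 4·2 + 1
2 = 2·1 + 0  (stop)
So 297/67 = [4; 2, 3, 4, 2].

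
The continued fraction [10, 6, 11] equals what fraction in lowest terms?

681/67

Using pₖ = aₖpₖ₋₁ + pₖ₋₂ and qₖ = aₖqₖ₋₁ + qₖ₋₂:
  k=0: a=10, p=10, q=1
  k=1: a=6, p=61, q=6
  k=2: a=11, p=681, q=67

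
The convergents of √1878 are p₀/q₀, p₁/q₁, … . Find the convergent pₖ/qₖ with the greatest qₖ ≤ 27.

√1878 = [43; 2, 1, 42, 1, 2, 86, …] (period length 6).
Convergents:
  p_0/q_0 = 43/1
  p_1/q_1 = 87/2
  p_2/q_2 = 130/3
  p_3/q_3 = 5547/128
q_2 = 3 ≤ 27 < 128 = q_3, so the answer is 130/3.

130/3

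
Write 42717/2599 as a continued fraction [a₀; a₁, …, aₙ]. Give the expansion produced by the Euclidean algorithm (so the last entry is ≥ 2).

[16; 2, 3, 2, 2, 16, 4]

42717 = 16·2599 + 1133
2599 = 2·1133 + 333
1133 = 3·333 + 134
333 = 2·134 + 65
134 = 2·65 + 4
65 = 16·4 + 1
4 = 4·1 + 0  (stop)
So 42717/2599 = [16; 2, 3, 2, 2, 16, 4].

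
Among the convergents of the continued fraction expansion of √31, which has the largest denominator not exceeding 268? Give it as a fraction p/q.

√31 = [5; 1, 1, 3, 5, 3, 1, 1, 10, …] (period length 8).
Convergents:
  p_0/q_0 = 5/1
  p_1/q_1 = 6/1
  p_2/q_2 = 11/2
  p_3/q_3 = 39/7
  p_4/q_4 = 206/37
  p_5/q_5 = 657/118
  p_6/q_6 = 863/155
  p_7/q_7 = 1520/273
q_6 = 155 ≤ 268 < 273 = q_7, so the answer is 863/155.

863/155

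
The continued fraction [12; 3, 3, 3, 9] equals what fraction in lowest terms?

Fold from the inside: start with 9/1.
  3 + 1/9 = 28/9
  3 + 9/28 = 93/28
  3 + 28/93 = 307/93
  12 + 93/307 = 3777/307

3777/307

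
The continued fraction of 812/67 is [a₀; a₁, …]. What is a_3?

1

812 = 12·67 + 8   →  a_0 = 12
67 = 8·8 + 3   →  a_1 = 8
8 = 2·3 + 2   →  a_2 = 2
3 = 1·2 + 1   →  a_3 = 1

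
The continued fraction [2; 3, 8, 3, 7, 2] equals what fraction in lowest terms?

Fold from the inside: start with 2/1.
  7 + 1/2 = 15/2
  3 + 2/15 = 47/15
  8 + 15/47 = 391/47
  3 + 47/391 = 1220/391
  2 + 391/1220 = 2831/1220

2831/1220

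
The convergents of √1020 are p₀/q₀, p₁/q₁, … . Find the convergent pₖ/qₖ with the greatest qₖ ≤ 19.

511/16

√1020 = [31; 1, 14, 1, 62, …] (period length 4).
Convergents:
  p_0/q_0 = 31/1
  p_1/q_1 = 32/1
  p_2/q_2 = 479/15
  p_3/q_3 = 511/16
  p_4/q_4 = 32161/1007
q_3 = 16 ≤ 19 < 1007 = q_4, so the answer is 511/16.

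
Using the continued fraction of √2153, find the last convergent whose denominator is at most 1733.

√2153 = [46; 2, 2, 92, …] (period length 3).
Convergents:
  p_0/q_0 = 46/1
  p_1/q_1 = 93/2
  p_2/q_2 = 232/5
  p_3/q_3 = 21437/462
  p_4/q_4 = 43106/929
  p_5/q_5 = 107649/2320
q_4 = 929 ≤ 1733 < 2320 = q_5, so the answer is 43106/929.

43106/929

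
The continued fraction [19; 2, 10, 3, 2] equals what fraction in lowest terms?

Fold from the inside: start with 2/1.
  3 + 1/2 = 7/2
  10 + 2/7 = 72/7
  2 + 7/72 = 151/72
  19 + 72/151 = 2941/151

2941/151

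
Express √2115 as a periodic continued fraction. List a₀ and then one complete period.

[45; 1, 90]

a₀ = ⌊√2115⌋ = 45.
With m₀=0, d₀=1 and mₖ₊₁ = dₖaₖ − mₖ, dₖ₊₁ = (n − mₖ₊₁²)/dₖ, aₖ₊₁ = ⌊(a₀+mₖ₊₁)/dₖ₊₁⌋:
  k=1: m=45, d=90, a=1
  k=2: m=45, d=1, a=90
d=1 and a=2a₀=90 at k=2, so the next step gives (m, d) = (45, 90) again — its k=1 value — and the period has length 2.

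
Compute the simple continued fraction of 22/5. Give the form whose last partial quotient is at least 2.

[4; 2, 2]

22 = 4·5 + 2
5 = 2·2 + 1
2 = 2·1 + 0  (stop)
So 22/5 = [4; 2, 2].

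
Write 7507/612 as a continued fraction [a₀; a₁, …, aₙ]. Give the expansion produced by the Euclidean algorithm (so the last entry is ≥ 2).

[12; 3, 1, 3, 13, 3]

7507 = 12*612 + 163
612 = 3*163 + 123
163 = 1*123 + 40
123 = 3*40 + 3
40 = 13*3 + 1
3 = 3*1 + 0  (stop)
So 7507/612 = [12; 3, 1, 3, 13, 3].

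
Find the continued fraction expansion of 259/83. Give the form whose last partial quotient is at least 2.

259 = 3·83 + 10
83 = 8·10 + 3
10 = 3·3 + 1
3 = 3·1 + 0  (stop)
So 259/83 = [3; 8, 3, 3].

[3; 8, 3, 3]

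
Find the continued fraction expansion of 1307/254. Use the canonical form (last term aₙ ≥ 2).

[5; 6, 1, 6, 2, 2]

1307 = 5*254 + 37
254 = 6*37 + 32
37 = 1*32 + 5
32 = 6*5 + 2
5 = 2*2 + 1
2 = 2*1 + 0  (stop)
So 1307/254 = [5; 6, 1, 6, 2, 2].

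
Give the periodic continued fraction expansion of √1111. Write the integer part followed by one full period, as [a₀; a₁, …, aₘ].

[33; 3, 66]

a₀ = ⌊√1111⌋ = 33.
With m₀=0, d₀=1 and mₖ₊₁ = dₖaₖ − mₖ, dₖ₊₁ = (n − mₖ₊₁²)/dₖ, aₖ₊₁ = ⌊(a₀+mₖ₊₁)/dₖ₊₁⌋:
  k=1: m=33, d=22, a=3
  k=2: m=33, d=1, a=66
d=1 and a=2a₀=66 at k=2, so the next step gives (m, d) = (33, 22) again — its k=1 value — and the period has length 2.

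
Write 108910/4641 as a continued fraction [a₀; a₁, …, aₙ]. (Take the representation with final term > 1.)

108910 = 23×4641 + 2167
4641 = 2×2167 + 307
2167 = 7×307 + 18
307 = 17×18 + 1
18 = 18×1 + 0  (stop)
So 108910/4641 = [23; 2, 7, 17, 18].

[23; 2, 7, 17, 18]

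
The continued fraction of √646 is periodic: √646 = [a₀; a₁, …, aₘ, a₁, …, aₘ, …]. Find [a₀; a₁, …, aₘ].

[25; 2, 2, 2, 50]

a₀ = ⌊√646⌋ = 25.
With m₀=0, d₀=1 and mₖ₊₁ = dₖaₖ − mₖ, dₖ₊₁ = (n − mₖ₊₁²)/dₖ, aₖ₊₁ = ⌊(a₀+mₖ₊₁)/dₖ₊₁⌋:
  k=1: m=25, d=21, a=2
  k=2: m=17, d=17, a=2
  k=3: m=17, d=21, a=2
  k=4: m=25, d=1, a=50
d=1 and a=2a₀=50 at k=4, so the next step gives (m, d) = (25, 21) again — its k=1 value — and the period has length 4.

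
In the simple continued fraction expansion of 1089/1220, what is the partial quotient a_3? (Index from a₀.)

1089 = 0·1220 + 1089   →  a_0 = 0
1220 = 1·1089 + 131   →  a_1 = 1
1089 = 8·131 + 41   →  a_2 = 8
131 = 3·41 + 8   →  a_3 = 3

3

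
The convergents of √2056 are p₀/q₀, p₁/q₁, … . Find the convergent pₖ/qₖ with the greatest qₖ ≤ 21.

136/3

√2056 = [45; 2, 1, 10, 1, 2, 90, …] (period length 6).
Convergents:
  p_0/q_0 = 45/1
  p_1/q_1 = 91/2
  p_2/q_2 = 136/3
  p_3/q_3 = 1451/32
q_2 = 3 ≤ 21 < 32 = q_3, so the answer is 136/3.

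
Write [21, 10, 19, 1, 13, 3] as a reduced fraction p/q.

181730/8613

Using pₖ = aₖpₖ₋₁ + pₖ₋₂ and qₖ = aₖqₖ₋₁ + qₖ₋₂:
  k=0: a=21, p=21, q=1
  k=1: a=10, p=211, q=10
  k=2: a=19, p=4030, q=191
  k=3: a=1, p=4241, q=201
  k=4: a=13, p=59163, q=2804
  k=5: a=3, p=181730, q=8613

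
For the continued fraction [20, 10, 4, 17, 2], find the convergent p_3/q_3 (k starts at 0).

14209/707

Using pₖ = aₖpₖ₋₁ + pₖ₋₂, qₖ = aₖqₖ₋₁ + qₖ₋₂ (with p₋₁=1, p₋₂=0, q₋₁=0, q₋₂=1):
  k=0: a=20, p=20, q=1
  k=1: a=10, p=201, q=10
  k=2: a=4, p=824, q=41
  k=3: a=17, p=14209, q=707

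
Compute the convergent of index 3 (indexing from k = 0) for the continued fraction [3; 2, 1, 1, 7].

Using pₖ = aₖpₖ₋₁ + pₖ₋₂, qₖ = aₖqₖ₋₁ + qₖ₋₂ (with p₋₁=1, p₋₂=0, q₋₁=0, q₋₂=1):
  k=0: a=3, p=3, q=1
  k=1: a=2, p=7, q=2
  k=2: a=1, p=10, q=3
  k=3: a=1, p=17, q=5

17/5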